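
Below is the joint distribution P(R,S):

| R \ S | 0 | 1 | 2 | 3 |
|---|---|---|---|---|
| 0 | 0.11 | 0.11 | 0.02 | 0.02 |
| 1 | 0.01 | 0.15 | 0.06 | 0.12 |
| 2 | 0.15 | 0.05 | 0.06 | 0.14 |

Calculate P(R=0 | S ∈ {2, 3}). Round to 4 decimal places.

P(S=2) = 0.02 + 0.06 + 0.06 = 0.14.
P(S=3) = 0.02 + 0.12 + 0.14 = 0.28.
P(S ∈ {2, 3}) = 0.14 + 0.28 = 0.42; P(R=0, S ∈ {2, 3}) = 0.02 + 0.02 = 0.04.
P(R=0 | S ∈ {2, 3}) = 0.04/0.42 = 0.0952.

0.0952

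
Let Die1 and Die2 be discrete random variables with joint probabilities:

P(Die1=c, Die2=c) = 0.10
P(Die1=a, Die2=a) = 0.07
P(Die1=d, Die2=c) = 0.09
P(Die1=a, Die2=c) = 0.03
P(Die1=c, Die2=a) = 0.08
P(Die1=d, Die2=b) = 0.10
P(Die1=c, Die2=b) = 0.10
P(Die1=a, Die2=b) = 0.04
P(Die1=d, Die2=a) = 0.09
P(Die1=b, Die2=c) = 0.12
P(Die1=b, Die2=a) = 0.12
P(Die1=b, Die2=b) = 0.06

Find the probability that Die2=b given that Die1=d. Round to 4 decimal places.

0.3571

P(Die1=d) = 0.09 + 0.10 + 0.09 = 0.28.
P(Die2=b | Die1=d) = 0.10/0.28 = 0.3571.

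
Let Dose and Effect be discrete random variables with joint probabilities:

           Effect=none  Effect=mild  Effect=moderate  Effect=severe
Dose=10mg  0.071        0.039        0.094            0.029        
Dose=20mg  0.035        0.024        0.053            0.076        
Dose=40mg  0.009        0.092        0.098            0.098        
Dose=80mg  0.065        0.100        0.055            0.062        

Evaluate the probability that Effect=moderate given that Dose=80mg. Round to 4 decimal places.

0.1950

P(Dose=80mg) = 0.065 + 0.100 + 0.055 + 0.062 = 0.282.
P(Effect=moderate | Dose=80mg) = 0.055/0.282 = 0.1950.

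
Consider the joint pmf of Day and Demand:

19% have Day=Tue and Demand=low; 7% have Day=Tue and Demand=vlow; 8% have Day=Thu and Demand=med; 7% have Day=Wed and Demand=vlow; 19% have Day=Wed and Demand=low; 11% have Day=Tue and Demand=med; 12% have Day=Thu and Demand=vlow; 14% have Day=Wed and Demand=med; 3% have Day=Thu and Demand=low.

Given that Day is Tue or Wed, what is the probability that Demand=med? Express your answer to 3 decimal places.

0.325

P(Day=Tue) = 0.07 + 0.19 + 0.11 = 0.37.
P(Day=Wed) = 0.07 + 0.19 + 0.14 = 0.40.
P(Day ∈ {Tue, Wed}) = 0.37 + 0.40 = 0.77; P(Demand=med, Day ∈ {Tue, Wed}) = 0.11 + 0.14 = 0.25.
P(Demand=med | Day ∈ {Tue, Wed}) = 0.25/0.77 = 0.325.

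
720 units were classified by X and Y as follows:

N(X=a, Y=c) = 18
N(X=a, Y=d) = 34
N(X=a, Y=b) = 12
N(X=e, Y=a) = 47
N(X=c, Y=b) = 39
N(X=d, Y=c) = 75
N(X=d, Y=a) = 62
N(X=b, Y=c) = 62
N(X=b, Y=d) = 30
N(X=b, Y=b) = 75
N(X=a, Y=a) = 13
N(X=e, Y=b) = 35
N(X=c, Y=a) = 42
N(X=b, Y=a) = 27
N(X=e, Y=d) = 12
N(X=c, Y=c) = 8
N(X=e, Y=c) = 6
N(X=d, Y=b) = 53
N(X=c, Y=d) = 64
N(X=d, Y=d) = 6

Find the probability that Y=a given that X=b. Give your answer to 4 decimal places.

0.1392

Total with X=b: 27 + 75 + 62 + 30 = 194.
P(Y=a | X=b) = 27/194 = 0.1392.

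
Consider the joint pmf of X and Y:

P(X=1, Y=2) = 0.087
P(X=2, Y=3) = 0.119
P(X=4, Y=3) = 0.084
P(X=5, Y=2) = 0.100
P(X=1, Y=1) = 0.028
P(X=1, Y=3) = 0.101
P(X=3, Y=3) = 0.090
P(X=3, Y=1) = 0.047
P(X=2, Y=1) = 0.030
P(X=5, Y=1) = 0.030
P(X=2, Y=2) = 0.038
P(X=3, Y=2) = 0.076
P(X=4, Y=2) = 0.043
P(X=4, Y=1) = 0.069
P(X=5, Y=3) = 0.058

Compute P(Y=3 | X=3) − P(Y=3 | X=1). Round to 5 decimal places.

P(X=3) = 0.047 + 0.076 + 0.090 = 0.213; P(Y=3 | X=3) = 0.090/0.213 = 0.422535.
P(X=1) = 0.028 + 0.087 + 0.101 = 0.216; P(Y=3 | X=1) = 0.101/0.216 = 0.467593.
Difference = -0.04506.

-0.04506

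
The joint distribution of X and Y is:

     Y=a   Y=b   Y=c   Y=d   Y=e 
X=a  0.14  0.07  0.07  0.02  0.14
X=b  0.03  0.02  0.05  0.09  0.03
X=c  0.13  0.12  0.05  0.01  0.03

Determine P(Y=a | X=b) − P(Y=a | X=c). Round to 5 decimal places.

P(X=b) = 0.03 + 0.02 + 0.05 + 0.09 + 0.03 = 0.22; P(Y=a | X=b) = 0.03/0.22 = 0.136364.
P(X=c) = 0.13 + 0.12 + 0.05 + 0.01 + 0.03 = 0.34; P(Y=a | X=c) = 0.13/0.34 = 0.382353.
Difference = -0.24599.

-0.24599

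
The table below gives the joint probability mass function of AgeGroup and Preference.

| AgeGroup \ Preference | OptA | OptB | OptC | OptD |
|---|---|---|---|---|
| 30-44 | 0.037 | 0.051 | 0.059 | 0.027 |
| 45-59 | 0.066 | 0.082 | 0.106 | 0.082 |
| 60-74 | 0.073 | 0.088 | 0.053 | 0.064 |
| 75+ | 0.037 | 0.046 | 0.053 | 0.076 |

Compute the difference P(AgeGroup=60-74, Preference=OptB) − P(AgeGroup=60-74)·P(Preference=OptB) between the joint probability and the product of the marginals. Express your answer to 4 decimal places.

0.0138

P(AgeGroup=60-74) = 0.073 + 0.088 + 0.053 + 0.064 = 0.278.
P(Preference=OptB) = 0.051 + 0.082 + 0.088 + 0.046 = 0.267.
P(AgeGroup=60-74, Preference=OptB) − P(AgeGroup=60-74)P(Preference=OptB) = 0.088 − 0.278×0.267 = 0.0138.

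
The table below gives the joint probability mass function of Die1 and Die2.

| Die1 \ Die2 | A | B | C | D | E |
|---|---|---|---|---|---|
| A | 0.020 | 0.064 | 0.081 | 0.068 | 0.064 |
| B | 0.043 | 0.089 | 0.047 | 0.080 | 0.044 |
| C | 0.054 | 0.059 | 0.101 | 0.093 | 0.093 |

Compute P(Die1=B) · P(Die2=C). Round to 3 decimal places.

P(Die1=B) = 0.043 + 0.089 + 0.047 + 0.080 + 0.044 = 0.303.
P(Die2=C) = 0.081 + 0.047 + 0.101 = 0.229.
Product: 0.303 × 0.229 = 0.069.

0.069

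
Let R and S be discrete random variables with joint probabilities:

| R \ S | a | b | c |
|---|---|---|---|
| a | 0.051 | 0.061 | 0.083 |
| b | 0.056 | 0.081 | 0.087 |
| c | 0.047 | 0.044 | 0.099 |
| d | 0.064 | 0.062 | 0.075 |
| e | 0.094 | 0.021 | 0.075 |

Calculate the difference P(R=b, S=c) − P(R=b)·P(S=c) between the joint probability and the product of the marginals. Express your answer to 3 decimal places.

P(R=b) = 0.056 + 0.081 + 0.087 = 0.224.
P(S=c) = 0.083 + 0.087 + 0.099 + 0.075 + 0.075 = 0.419.
P(R=b, S=c) − P(R=b)P(S=c) = 0.087 − 0.224×0.419 = -0.007.

-0.007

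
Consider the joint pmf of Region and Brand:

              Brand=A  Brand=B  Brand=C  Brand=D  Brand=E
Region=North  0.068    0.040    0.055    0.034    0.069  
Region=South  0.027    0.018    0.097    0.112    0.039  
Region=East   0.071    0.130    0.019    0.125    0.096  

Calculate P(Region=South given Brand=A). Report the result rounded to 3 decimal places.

0.163

P(Brand=A) = 0.068 + 0.027 + 0.071 = 0.166.
P(Region=South | Brand=A) = 0.027/0.166 = 0.163.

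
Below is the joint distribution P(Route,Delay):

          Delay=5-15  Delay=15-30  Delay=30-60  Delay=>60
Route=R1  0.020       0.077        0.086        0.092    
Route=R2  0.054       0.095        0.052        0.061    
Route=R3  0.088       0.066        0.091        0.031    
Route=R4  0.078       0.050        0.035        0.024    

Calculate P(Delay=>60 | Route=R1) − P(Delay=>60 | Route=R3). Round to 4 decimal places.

P(Route=R1) = 0.020 + 0.077 + 0.086 + 0.092 = 0.275; P(Delay=>60 | Route=R1) = 0.092/0.275 = 0.33455.
P(Route=R3) = 0.088 + 0.066 + 0.091 + 0.031 = 0.276; P(Delay=>60 | Route=R3) = 0.031/0.276 = 0.11232.
Difference = 0.2222.

0.2222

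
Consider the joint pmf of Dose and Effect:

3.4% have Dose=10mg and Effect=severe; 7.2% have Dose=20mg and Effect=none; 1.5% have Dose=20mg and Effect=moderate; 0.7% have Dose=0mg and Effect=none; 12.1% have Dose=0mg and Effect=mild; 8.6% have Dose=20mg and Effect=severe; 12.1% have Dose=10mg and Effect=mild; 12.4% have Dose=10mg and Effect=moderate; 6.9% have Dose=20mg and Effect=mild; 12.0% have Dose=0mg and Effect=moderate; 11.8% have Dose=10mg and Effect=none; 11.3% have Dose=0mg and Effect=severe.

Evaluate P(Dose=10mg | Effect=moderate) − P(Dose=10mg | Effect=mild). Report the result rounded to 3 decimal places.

P(Effect=moderate) = 0.120 + 0.124 + 0.015 = 0.259; P(Dose=10mg | Effect=moderate) = 0.124/0.259 = 0.4788.
P(Effect=mild) = 0.121 + 0.121 + 0.069 = 0.311; P(Dose=10mg | Effect=mild) = 0.121/0.311 = 0.3891.
Difference = 0.090.

0.090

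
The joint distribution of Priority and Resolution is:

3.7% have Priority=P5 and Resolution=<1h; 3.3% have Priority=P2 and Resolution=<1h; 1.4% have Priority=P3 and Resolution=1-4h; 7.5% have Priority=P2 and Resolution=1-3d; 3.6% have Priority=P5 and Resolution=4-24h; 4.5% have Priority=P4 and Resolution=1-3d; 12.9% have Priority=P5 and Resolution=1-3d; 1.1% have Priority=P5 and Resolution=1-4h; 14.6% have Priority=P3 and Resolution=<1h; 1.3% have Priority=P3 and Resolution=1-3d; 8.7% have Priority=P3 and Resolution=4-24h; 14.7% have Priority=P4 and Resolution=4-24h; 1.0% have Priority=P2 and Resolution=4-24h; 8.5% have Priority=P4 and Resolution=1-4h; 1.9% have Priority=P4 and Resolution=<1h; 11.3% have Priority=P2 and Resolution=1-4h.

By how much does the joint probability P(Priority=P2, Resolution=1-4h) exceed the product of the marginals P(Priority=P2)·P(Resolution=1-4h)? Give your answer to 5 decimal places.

0.06149

P(Priority=P2) = 0.033 + 0.113 + 0.010 + 0.075 = 0.231.
P(Resolution=1-4h) = 0.113 + 0.014 + 0.085 + 0.011 = 0.223.
P(Priority=P2, Resolution=1-4h) − P(Priority=P2)P(Resolution=1-4h) = 0.113 − 0.231×0.223 = 0.06149.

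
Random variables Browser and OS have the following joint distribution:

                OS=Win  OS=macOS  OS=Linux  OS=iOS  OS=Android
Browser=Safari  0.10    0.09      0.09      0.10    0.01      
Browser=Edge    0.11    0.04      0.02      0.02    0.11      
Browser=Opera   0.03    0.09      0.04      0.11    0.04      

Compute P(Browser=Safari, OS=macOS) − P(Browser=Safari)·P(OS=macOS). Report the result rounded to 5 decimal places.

P(Browser=Safari) = 0.10 + 0.09 + 0.09 + 0.10 + 0.01 = 0.39.
P(OS=macOS) = 0.09 + 0.04 + 0.09 = 0.22.
P(Browser=Safari, OS=macOS) − P(Browser=Safari)P(OS=macOS) = 0.09 − 0.39×0.22 = 0.00420.

0.00420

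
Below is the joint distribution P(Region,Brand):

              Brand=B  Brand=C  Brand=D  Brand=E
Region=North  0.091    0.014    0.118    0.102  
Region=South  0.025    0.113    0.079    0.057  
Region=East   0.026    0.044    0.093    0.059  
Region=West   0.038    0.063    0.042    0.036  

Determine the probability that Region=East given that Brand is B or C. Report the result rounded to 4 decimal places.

0.1691

P(Brand=B) = 0.091 + 0.025 + 0.026 + 0.038 = 0.180.
P(Brand=C) = 0.014 + 0.113 + 0.044 + 0.063 = 0.234.
P(Brand ∈ {B, C}) = 0.180 + 0.234 = 0.414; P(Region=East, Brand ∈ {B, C}) = 0.026 + 0.044 = 0.070.
P(Region=East | Brand ∈ {B, C}) = 0.070/0.414 = 0.1691.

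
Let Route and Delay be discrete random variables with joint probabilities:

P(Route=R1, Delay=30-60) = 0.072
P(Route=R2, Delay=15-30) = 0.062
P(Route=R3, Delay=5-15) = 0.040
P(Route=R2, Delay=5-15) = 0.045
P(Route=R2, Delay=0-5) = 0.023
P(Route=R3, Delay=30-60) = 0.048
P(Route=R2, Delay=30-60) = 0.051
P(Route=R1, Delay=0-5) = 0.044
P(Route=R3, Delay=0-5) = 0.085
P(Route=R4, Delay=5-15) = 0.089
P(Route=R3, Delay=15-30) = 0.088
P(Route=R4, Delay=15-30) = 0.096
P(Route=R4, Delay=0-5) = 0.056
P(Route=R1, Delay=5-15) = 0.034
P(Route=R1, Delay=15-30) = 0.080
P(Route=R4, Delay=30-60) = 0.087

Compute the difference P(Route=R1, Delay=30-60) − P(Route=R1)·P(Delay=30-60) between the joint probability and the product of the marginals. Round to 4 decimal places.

0.0127

P(Route=R1) = 0.044 + 0.034 + 0.080 + 0.072 = 0.230.
P(Delay=30-60) = 0.072 + 0.051 + 0.048 + 0.087 = 0.258.
P(Route=R1, Delay=30-60) − P(Route=R1)P(Delay=30-60) = 0.072 − 0.230×0.258 = 0.0127.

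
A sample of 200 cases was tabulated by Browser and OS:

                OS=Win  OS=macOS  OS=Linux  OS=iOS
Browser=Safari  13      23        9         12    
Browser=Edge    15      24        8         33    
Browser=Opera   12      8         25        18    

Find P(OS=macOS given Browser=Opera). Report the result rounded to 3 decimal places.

Total with Browser=Opera: 12 + 8 + 25 + 18 = 63.
P(OS=macOS | Browser=Opera) = 8/63 = 0.127.

0.127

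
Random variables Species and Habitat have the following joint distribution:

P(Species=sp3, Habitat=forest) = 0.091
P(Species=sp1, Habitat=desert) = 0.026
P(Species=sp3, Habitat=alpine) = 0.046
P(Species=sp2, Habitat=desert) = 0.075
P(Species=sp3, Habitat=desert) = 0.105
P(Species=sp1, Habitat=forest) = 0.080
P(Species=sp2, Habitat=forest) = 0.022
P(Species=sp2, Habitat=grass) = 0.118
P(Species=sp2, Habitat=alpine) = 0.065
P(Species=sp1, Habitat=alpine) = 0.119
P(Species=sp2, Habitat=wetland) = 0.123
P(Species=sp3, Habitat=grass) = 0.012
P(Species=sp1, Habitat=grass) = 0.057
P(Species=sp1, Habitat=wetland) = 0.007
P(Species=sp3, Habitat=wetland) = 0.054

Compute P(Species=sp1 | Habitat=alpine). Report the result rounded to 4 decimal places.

P(Habitat=alpine) = 0.119 + 0.065 + 0.046 = 0.230.
P(Species=sp1 | Habitat=alpine) = 0.119/0.230 = 0.5174.

0.5174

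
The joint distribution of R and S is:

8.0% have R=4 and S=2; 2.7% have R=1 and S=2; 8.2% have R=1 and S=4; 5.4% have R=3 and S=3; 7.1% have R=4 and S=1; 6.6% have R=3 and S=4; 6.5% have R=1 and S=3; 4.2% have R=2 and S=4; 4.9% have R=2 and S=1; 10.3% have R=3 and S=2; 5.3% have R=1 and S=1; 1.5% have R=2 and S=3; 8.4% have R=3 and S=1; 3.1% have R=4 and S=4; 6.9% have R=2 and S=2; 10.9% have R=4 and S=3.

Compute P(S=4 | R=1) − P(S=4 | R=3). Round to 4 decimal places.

P(R=1) = 0.053 + 0.027 + 0.065 + 0.082 = 0.227; P(S=4 | R=1) = 0.082/0.227 = 0.36123.
P(R=3) = 0.084 + 0.103 + 0.054 + 0.066 = 0.307; P(S=4 | R=3) = 0.066/0.307 = 0.21498.
Difference = 0.1462.

0.1462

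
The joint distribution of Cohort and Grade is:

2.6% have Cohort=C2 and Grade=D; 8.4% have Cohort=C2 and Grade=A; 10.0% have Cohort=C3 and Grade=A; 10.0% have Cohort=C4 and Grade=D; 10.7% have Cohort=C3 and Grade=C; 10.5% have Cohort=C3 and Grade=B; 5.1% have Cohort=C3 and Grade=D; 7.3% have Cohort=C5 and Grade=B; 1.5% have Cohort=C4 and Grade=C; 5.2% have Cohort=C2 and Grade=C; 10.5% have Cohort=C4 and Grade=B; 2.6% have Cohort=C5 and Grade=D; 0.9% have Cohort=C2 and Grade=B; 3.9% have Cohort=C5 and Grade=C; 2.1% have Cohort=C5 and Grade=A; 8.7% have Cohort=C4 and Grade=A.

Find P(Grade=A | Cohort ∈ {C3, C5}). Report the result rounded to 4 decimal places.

P(Cohort=C3) = 0.100 + 0.105 + 0.107 + 0.051 = 0.363.
P(Cohort=C5) = 0.021 + 0.073 + 0.039 + 0.026 = 0.159.
P(Cohort ∈ {C3, C5}) = 0.363 + 0.159 = 0.522; P(Grade=A, Cohort ∈ {C3, C5}) = 0.100 + 0.021 = 0.121.
P(Grade=A | Cohort ∈ {C3, C5}) = 0.121/0.522 = 0.2318.

0.2318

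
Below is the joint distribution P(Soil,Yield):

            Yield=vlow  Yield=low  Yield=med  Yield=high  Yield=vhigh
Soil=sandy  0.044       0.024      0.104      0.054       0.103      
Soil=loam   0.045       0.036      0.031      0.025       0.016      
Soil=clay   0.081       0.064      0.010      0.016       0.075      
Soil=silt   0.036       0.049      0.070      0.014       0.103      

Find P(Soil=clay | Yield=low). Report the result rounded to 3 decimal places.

P(Yield=low) = 0.024 + 0.036 + 0.064 + 0.049 = 0.173.
P(Soil=clay | Yield=low) = 0.064/0.173 = 0.370.

0.370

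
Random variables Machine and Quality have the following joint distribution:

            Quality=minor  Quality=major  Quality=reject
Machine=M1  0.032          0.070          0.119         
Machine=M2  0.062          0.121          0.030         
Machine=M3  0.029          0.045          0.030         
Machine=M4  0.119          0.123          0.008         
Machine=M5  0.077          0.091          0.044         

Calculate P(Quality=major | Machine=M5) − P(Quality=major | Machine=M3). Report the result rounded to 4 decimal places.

P(Machine=M5) = 0.077 + 0.091 + 0.044 = 0.212; P(Quality=major | Machine=M5) = 0.091/0.212 = 0.42925.
P(Machine=M3) = 0.029 + 0.045 + 0.030 = 0.104; P(Quality=major | Machine=M3) = 0.045/0.104 = 0.43269.
Difference = -0.0034.

-0.0034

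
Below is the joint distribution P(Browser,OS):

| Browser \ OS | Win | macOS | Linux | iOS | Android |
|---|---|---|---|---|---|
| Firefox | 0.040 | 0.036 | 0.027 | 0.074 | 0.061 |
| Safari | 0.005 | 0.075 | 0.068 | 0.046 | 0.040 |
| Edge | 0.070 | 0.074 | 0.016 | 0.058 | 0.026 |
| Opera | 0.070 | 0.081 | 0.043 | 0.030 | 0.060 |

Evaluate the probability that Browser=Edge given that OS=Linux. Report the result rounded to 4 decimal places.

P(OS=Linux) = 0.027 + 0.068 + 0.016 + 0.043 = 0.154.
P(Browser=Edge | OS=Linux) = 0.016/0.154 = 0.1039.

0.1039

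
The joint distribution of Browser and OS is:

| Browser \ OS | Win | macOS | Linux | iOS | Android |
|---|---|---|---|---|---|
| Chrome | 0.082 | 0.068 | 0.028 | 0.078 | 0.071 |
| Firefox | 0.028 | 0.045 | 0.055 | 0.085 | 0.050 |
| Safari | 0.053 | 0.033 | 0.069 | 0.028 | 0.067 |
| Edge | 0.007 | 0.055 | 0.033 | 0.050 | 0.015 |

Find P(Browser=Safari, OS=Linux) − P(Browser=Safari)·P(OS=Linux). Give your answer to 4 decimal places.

0.0228

P(Browser=Safari) = 0.053 + 0.033 + 0.069 + 0.028 + 0.067 = 0.250.
P(OS=Linux) = 0.028 + 0.055 + 0.069 + 0.033 = 0.185.
P(Browser=Safari, OS=Linux) − P(Browser=Safari)P(OS=Linux) = 0.069 − 0.250×0.185 = 0.0228.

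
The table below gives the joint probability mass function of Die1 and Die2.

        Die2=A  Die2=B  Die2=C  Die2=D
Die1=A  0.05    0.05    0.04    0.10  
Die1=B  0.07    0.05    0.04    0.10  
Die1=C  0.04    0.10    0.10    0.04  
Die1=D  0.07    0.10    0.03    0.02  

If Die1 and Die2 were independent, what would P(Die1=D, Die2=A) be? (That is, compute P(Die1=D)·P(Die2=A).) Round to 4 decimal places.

P(Die1=D) = 0.07 + 0.10 + 0.03 + 0.02 = 0.22.
P(Die2=A) = 0.05 + 0.07 + 0.04 + 0.07 = 0.23.
Product: 0.22 × 0.23 = 0.0506.

0.0506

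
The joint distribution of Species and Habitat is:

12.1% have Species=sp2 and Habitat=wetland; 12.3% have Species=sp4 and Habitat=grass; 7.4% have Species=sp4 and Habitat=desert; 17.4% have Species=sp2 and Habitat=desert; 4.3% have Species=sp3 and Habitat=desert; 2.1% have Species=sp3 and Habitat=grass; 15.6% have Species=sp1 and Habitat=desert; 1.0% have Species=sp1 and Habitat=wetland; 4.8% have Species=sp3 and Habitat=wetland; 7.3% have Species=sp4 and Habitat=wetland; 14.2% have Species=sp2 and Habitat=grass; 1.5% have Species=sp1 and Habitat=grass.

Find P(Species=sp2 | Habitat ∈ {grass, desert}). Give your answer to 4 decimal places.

P(Habitat=grass) = 0.015 + 0.142 + 0.021 + 0.123 = 0.301.
P(Habitat=desert) = 0.156 + 0.174 + 0.043 + 0.074 = 0.447.
P(Habitat ∈ {grass, desert}) = 0.301 + 0.447 = 0.748; P(Species=sp2, Habitat ∈ {grass, desert}) = 0.142 + 0.174 = 0.316.
P(Species=sp2 | Habitat ∈ {grass, desert}) = 0.316/0.748 = 0.4225.

0.4225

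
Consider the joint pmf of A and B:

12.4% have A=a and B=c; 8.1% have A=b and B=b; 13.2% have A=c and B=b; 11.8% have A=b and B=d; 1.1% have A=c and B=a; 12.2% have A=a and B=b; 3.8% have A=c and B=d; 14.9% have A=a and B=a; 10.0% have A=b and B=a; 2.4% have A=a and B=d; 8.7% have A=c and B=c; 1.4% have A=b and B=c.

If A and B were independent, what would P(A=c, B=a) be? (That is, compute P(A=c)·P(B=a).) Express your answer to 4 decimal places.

0.0697

P(A=c) = 0.011 + 0.132 + 0.087 + 0.038 = 0.268.
P(B=a) = 0.149 + 0.100 + 0.011 = 0.260.
Product: 0.268 × 0.260 = 0.0697.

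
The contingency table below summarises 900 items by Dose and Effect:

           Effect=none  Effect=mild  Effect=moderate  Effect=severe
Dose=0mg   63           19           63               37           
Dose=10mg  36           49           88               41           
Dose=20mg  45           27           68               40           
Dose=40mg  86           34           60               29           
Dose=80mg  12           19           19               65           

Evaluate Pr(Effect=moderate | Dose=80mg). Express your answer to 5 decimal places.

0.16522

Total with Dose=80mg: 12 + 19 + 19 + 65 = 115.
P(Effect=moderate | Dose=80mg) = 19/115 = 0.16522.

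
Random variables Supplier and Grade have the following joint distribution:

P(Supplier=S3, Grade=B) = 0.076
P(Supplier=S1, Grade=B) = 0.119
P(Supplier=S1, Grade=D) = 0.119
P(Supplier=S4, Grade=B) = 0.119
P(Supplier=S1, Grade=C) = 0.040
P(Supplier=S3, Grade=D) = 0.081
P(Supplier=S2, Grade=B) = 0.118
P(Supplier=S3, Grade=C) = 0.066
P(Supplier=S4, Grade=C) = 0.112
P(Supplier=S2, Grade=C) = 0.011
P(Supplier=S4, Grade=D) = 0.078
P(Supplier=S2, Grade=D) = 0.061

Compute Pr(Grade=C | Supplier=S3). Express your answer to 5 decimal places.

0.29596

P(Supplier=S3) = 0.076 + 0.066 + 0.081 = 0.223.
P(Grade=C | Supplier=S3) = 0.066/0.223 = 0.29596.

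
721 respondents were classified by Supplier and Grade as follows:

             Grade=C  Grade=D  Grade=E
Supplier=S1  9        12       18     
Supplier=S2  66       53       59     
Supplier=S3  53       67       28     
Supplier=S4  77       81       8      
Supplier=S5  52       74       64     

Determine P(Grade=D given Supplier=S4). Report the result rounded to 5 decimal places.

Total with Supplier=S4: 77 + 81 + 8 = 166.
P(Grade=D | Supplier=S4) = 81/166 = 0.48795.

0.48795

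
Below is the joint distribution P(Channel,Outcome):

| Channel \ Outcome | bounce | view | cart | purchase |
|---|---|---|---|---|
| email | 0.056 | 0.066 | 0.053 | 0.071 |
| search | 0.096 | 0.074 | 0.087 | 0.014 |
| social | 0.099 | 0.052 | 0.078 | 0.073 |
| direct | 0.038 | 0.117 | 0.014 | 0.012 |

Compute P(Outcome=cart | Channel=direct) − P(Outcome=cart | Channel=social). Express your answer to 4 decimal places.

-0.1809

P(Channel=direct) = 0.038 + 0.117 + 0.014 + 0.012 = 0.181; P(Outcome=cart | Channel=direct) = 0.014/0.181 = 0.07735.
P(Channel=social) = 0.099 + 0.052 + 0.078 + 0.073 = 0.302; P(Outcome=cart | Channel=social) = 0.078/0.302 = 0.25828.
Difference = -0.1809.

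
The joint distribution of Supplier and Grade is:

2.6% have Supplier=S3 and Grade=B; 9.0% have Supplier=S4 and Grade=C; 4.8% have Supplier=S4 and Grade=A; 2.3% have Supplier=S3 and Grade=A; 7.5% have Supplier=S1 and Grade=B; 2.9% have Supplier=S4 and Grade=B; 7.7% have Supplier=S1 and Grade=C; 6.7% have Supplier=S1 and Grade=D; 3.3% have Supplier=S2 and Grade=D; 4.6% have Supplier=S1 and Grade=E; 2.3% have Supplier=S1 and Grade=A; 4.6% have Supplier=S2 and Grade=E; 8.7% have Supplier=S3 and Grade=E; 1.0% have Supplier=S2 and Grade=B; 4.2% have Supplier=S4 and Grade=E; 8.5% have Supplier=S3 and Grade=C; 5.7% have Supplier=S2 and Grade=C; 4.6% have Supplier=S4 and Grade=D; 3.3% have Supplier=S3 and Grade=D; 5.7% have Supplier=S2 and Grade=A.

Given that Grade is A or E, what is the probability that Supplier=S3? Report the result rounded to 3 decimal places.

0.296

P(Grade=A) = 0.023 + 0.057 + 0.023 + 0.048 = 0.151.
P(Grade=E) = 0.046 + 0.046 + 0.087 + 0.042 = 0.221.
P(Grade ∈ {A, E}) = 0.151 + 0.221 = 0.372; P(Supplier=S3, Grade ∈ {A, E}) = 0.023 + 0.087 = 0.110.
P(Supplier=S3 | Grade ∈ {A, E}) = 0.110/0.372 = 0.296.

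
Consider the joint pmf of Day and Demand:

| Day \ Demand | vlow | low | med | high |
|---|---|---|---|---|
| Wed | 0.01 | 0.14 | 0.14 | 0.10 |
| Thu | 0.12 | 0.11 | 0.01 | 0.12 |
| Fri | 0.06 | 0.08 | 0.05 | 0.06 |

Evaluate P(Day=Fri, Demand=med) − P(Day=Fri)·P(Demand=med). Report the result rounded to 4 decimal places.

P(Day=Fri) = 0.06 + 0.08 + 0.05 + 0.06 = 0.25.
P(Demand=med) = 0.14 + 0.01 + 0.05 = 0.20.
P(Day=Fri, Demand=med) − P(Day=Fri)P(Demand=med) = 0.05 − 0.25×0.20 = 0.0000.

0.0000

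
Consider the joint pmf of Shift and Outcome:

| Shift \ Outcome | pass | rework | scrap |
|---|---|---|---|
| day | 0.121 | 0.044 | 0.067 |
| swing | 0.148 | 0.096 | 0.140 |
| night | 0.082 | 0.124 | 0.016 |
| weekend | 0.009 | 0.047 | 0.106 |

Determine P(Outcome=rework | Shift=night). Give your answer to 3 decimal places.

0.559

P(Shift=night) = 0.082 + 0.124 + 0.016 = 0.222.
P(Outcome=rework | Shift=night) = 0.124/0.222 = 0.559.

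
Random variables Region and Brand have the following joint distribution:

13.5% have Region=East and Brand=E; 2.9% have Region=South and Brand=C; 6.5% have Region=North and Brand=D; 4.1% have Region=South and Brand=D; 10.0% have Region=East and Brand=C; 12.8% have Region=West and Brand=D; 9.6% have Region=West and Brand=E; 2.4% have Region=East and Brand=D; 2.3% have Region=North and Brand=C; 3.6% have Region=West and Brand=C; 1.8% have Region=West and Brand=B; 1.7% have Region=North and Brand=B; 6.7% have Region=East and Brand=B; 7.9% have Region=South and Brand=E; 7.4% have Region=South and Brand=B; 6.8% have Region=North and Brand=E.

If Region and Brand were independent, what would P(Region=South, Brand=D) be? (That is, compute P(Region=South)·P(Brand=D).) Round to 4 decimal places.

0.0575

P(Region=South) = 0.074 + 0.029 + 0.041 + 0.079 = 0.223.
P(Brand=D) = 0.065 + 0.041 + 0.024 + 0.128 = 0.258.
Product: 0.223 × 0.258 = 0.0575.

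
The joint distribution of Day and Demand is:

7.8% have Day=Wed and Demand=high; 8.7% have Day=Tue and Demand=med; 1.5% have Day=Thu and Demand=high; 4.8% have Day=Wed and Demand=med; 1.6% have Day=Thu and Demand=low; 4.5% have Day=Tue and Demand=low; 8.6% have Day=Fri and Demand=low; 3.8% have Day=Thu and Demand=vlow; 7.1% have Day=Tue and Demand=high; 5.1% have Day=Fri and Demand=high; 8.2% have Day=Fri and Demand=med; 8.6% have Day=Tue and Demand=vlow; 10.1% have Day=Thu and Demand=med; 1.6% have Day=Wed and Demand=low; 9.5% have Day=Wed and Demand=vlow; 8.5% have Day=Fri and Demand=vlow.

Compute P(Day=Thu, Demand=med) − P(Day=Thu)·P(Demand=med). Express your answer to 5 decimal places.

0.04694

P(Day=Thu) = 0.038 + 0.016 + 0.101 + 0.015 = 0.170.
P(Demand=med) = 0.087 + 0.048 + 0.101 + 0.082 = 0.318.
P(Day=Thu, Demand=med) − P(Day=Thu)P(Demand=med) = 0.101 − 0.170×0.318 = 0.04694.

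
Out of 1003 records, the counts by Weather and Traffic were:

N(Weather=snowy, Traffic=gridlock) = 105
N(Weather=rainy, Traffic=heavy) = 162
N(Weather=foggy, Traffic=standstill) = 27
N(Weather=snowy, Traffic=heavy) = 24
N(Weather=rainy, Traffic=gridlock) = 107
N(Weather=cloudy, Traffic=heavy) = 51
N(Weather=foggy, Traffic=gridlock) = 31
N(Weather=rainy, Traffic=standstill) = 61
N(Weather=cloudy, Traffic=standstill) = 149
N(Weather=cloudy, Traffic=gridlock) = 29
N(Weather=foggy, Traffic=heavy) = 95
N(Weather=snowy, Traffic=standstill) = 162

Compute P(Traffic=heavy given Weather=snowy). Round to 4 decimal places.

0.0825

Total with Weather=snowy: 24 + 105 + 162 = 291.
P(Traffic=heavy | Weather=snowy) = 24/291 = 0.0825.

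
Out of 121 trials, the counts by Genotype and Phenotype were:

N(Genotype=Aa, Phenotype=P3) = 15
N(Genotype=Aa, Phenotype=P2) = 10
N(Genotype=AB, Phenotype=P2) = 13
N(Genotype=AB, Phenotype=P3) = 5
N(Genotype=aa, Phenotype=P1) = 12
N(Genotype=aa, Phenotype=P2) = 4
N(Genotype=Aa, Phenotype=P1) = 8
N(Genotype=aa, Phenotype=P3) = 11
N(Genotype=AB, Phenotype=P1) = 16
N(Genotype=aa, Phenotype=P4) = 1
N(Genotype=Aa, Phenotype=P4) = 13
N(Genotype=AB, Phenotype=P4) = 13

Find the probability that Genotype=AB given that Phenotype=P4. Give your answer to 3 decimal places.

0.481

Total with Phenotype=P4: 13 + 1 + 13 = 27.
P(Genotype=AB | Phenotype=P4) = 13/27 = 0.481.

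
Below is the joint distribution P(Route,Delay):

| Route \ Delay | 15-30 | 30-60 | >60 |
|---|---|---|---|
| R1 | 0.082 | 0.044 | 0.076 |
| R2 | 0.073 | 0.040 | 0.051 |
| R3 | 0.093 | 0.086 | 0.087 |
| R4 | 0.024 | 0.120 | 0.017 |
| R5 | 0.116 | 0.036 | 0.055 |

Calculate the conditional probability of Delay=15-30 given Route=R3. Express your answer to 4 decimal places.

0.3496

P(Route=R3) = 0.093 + 0.086 + 0.087 = 0.266.
P(Delay=15-30 | Route=R3) = 0.093/0.266 = 0.3496.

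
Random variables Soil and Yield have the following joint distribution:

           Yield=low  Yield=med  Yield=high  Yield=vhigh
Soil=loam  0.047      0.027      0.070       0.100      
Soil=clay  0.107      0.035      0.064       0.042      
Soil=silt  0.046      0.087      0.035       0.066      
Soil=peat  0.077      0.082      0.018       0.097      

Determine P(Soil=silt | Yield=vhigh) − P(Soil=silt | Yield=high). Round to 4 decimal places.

0.0292

P(Yield=vhigh) = 0.100 + 0.042 + 0.066 + 0.097 = 0.305; P(Soil=silt | Yield=vhigh) = 0.066/0.305 = 0.21639.
P(Yield=high) = 0.070 + 0.064 + 0.035 + 0.018 = 0.187; P(Soil=silt | Yield=high) = 0.035/0.187 = 0.18717.
Difference = 0.0292.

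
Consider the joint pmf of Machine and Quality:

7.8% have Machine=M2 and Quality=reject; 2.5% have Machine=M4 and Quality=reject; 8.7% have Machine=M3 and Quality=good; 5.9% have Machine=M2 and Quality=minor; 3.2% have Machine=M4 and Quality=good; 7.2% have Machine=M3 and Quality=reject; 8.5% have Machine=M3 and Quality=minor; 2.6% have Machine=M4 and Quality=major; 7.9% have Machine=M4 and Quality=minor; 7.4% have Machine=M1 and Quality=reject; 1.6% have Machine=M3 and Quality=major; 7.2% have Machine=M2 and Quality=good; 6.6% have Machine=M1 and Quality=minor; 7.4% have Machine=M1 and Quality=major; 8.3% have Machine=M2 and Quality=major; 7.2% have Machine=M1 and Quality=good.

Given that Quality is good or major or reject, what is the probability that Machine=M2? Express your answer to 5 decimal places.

0.32771

P(Quality=good) = 0.072 + 0.072 + 0.087 + 0.032 = 0.263.
P(Quality=major) = 0.074 + 0.083 + 0.016 + 0.026 = 0.199.
P(Quality=reject) = 0.074 + 0.078 + 0.072 + 0.025 = 0.249.
P(Quality ∈ {good, major, reject}) = 0.263 + 0.199 + 0.249 = 0.711; P(Machine=M2, Quality ∈ {good, major, reject}) = 0.072 + 0.083 + 0.078 = 0.233.
P(Machine=M2 | Quality ∈ {good, major, reject}) = 0.233/0.711 = 0.32771.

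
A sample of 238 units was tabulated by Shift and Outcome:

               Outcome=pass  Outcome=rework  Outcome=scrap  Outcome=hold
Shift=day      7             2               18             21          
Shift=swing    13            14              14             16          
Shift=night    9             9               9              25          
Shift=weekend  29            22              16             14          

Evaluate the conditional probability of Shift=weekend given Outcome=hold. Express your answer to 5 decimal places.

Total with Outcome=hold: 21 + 16 + 25 + 14 = 76.
P(Shift=weekend | Outcome=hold) = 14/76 = 0.18421.

0.18421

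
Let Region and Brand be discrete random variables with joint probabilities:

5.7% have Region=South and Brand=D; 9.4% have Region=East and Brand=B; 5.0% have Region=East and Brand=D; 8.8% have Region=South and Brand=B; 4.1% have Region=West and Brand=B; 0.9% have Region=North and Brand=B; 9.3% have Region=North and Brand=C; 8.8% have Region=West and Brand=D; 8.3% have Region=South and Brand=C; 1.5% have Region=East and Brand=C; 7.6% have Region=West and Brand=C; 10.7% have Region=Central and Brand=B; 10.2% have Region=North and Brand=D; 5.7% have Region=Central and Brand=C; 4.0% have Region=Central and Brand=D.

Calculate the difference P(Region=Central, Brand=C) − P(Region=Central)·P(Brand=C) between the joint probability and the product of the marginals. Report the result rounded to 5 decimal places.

P(Region=Central) = 0.107 + 0.057 + 0.040 = 0.204.
P(Brand=C) = 0.093 + 0.083 + 0.015 + 0.076 + 0.057 = 0.324.
P(Region=Central, Brand=C) − P(Region=Central)P(Brand=C) = 0.057 − 0.204×0.324 = -0.00910.

-0.00910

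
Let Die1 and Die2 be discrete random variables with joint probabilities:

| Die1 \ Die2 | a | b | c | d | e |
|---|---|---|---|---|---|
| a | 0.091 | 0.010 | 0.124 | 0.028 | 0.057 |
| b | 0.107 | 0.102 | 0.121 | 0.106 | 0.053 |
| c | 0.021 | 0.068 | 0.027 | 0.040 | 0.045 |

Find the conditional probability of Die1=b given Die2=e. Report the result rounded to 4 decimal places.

0.3419

P(Die2=e) = 0.057 + 0.053 + 0.045 = 0.155.
P(Die1=b | Die2=e) = 0.053/0.155 = 0.3419.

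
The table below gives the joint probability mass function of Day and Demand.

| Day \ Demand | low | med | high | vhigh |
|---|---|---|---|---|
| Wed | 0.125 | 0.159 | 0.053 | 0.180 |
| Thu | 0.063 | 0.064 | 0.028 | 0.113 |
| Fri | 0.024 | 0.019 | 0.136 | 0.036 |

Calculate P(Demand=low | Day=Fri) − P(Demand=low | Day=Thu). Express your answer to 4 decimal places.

P(Day=Fri) = 0.024 + 0.019 + 0.136 + 0.036 = 0.215; P(Demand=low | Day=Fri) = 0.024/0.215 = 0.11163.
P(Day=Thu) = 0.063 + 0.064 + 0.028 + 0.113 = 0.268; P(Demand=low | Day=Thu) = 0.063/0.268 = 0.23507.
Difference = -0.1234.

-0.1234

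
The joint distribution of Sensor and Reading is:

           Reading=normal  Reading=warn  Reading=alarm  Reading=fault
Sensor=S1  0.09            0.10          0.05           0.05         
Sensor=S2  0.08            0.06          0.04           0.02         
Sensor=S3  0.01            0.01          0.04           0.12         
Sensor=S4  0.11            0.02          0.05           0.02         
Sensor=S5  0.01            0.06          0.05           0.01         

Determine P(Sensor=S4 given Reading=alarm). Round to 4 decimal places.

0.2174

P(Reading=alarm) = 0.05 + 0.04 + 0.04 + 0.05 + 0.05 = 0.23.
P(Sensor=S4 | Reading=alarm) = 0.05/0.23 = 0.2174.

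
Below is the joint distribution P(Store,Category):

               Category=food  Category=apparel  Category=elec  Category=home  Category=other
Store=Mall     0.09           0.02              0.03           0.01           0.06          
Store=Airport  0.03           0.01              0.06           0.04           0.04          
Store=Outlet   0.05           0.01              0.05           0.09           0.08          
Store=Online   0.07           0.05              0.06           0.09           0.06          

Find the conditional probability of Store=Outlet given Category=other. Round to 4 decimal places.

0.3333

P(Category=other) = 0.06 + 0.04 + 0.08 + 0.06 = 0.24.
P(Store=Outlet | Category=other) = 0.08/0.24 = 0.3333.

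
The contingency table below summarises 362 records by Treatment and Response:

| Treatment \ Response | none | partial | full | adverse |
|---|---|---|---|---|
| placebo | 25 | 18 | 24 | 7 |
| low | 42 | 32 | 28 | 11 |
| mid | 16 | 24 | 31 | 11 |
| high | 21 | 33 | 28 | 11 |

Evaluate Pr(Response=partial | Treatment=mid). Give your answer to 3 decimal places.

0.293

Total with Treatment=mid: 16 + 24 + 31 + 11 = 82.
P(Response=partial | Treatment=mid) = 24/82 = 0.293.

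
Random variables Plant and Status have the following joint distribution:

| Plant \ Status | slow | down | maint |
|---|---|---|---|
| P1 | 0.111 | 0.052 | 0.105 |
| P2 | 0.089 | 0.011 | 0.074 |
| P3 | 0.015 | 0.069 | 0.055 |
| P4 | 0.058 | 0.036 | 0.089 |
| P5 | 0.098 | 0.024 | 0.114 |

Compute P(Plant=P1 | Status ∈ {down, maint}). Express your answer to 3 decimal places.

P(Status=down) = 0.052 + 0.011 + 0.069 + 0.036 + 0.024 = 0.192.
P(Status=maint) = 0.105 + 0.074 + 0.055 + 0.089 + 0.114 = 0.437.
P(Status ∈ {down, maint}) = 0.192 + 0.437 = 0.629; P(Plant=P1, Status ∈ {down, maint}) = 0.052 + 0.105 = 0.157.
P(Plant=P1 | Status ∈ {down, maint}) = 0.157/0.629 = 0.250.

0.250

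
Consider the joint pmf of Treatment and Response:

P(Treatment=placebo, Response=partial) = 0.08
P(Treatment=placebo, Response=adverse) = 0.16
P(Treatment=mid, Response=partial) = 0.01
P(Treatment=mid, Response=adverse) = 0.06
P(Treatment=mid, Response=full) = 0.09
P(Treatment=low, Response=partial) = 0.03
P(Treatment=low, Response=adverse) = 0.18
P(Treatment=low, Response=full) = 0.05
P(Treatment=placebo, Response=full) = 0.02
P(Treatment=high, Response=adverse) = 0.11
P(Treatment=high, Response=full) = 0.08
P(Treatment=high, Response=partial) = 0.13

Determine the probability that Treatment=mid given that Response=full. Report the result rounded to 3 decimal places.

P(Response=full) = 0.02 + 0.05 + 0.09 + 0.08 = 0.24.
P(Treatment=mid | Response=full) = 0.09/0.24 = 0.375.

0.375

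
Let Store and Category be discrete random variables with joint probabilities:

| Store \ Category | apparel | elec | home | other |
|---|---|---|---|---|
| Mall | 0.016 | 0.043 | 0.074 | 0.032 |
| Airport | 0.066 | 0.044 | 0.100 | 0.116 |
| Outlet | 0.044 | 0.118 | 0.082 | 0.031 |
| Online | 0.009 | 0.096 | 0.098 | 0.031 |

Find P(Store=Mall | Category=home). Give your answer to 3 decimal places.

0.209

P(Category=home) = 0.074 + 0.100 + 0.082 + 0.098 = 0.354.
P(Store=Mall | Category=home) = 0.074/0.354 = 0.209.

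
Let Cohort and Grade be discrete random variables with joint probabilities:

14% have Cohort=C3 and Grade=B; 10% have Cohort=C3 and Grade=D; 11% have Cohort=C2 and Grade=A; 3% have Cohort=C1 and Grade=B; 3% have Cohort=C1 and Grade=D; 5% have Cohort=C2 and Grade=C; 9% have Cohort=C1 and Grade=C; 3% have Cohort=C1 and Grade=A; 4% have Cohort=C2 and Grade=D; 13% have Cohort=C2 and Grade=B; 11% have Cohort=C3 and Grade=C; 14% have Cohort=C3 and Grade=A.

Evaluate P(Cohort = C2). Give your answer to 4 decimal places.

0.3300

P(Cohort=C2) = 0.11 + 0.13 + 0.05 + 0.04 = 0.33.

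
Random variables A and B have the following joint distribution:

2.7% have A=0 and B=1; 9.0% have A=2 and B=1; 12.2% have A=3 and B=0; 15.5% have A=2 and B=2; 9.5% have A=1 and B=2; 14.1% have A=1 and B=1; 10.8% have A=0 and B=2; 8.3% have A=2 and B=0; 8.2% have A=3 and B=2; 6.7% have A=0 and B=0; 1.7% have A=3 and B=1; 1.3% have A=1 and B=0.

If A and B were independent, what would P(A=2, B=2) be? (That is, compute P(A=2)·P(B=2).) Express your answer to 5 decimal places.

0.14432

P(A=2) = 0.083 + 0.090 + 0.155 = 0.328.
P(B=2) = 0.108 + 0.095 + 0.155 + 0.082 = 0.440.
Product: 0.328 × 0.440 = 0.14432.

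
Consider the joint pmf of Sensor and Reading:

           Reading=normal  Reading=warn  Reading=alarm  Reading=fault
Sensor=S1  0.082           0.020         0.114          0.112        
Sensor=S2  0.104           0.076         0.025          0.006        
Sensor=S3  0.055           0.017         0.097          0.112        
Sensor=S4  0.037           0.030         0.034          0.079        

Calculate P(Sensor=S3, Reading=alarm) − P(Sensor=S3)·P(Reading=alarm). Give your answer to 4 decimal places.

0.0211

P(Sensor=S3) = 0.055 + 0.017 + 0.097 + 0.112 = 0.281.
P(Reading=alarm) = 0.114 + 0.025 + 0.097 + 0.034 = 0.270.
P(Sensor=S3, Reading=alarm) − P(Sensor=S3)P(Reading=alarm) = 0.097 − 0.281×0.270 = 0.0211.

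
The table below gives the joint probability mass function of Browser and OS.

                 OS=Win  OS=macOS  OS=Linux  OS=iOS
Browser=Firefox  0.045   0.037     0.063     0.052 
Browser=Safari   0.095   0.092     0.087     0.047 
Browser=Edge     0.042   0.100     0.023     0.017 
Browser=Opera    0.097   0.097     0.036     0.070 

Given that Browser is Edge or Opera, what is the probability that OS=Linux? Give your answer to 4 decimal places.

P(Browser=Edge) = 0.042 + 0.100 + 0.023 + 0.017 = 0.182.
P(Browser=Opera) = 0.097 + 0.097 + 0.036 + 0.070 = 0.300.
P(Browser ∈ {Edge, Opera}) = 0.182 + 0.300 = 0.482; P(OS=Linux, Browser ∈ {Edge, Opera}) = 0.023 + 0.036 = 0.059.
P(OS=Linux | Browser ∈ {Edge, Opera}) = 0.059/0.482 = 0.1224.

0.1224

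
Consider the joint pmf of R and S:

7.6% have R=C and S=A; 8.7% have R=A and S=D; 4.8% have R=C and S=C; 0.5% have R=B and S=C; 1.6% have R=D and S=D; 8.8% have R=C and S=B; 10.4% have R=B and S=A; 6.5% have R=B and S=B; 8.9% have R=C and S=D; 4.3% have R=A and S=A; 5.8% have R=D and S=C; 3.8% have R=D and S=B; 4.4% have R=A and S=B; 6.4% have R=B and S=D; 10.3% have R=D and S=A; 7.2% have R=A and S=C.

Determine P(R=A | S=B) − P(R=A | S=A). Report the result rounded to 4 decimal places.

P(S=B) = 0.044 + 0.065 + 0.088 + 0.038 = 0.235; P(R=A | S=B) = 0.044/0.235 = 0.18723.
P(S=A) = 0.043 + 0.104 + 0.076 + 0.103 = 0.326; P(R=A | S=A) = 0.043/0.326 = 0.13190.
Difference = 0.0553.

0.0553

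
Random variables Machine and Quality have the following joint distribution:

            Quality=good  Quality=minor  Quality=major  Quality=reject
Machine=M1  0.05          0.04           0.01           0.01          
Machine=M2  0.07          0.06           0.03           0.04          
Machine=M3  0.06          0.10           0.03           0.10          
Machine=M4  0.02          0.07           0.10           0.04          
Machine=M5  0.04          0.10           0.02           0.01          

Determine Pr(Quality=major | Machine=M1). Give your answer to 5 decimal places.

P(Machine=M1) = 0.05 + 0.04 + 0.01 + 0.01 = 0.11.
P(Quality=major | Machine=M1) = 0.01/0.11 = 0.09091.

0.09091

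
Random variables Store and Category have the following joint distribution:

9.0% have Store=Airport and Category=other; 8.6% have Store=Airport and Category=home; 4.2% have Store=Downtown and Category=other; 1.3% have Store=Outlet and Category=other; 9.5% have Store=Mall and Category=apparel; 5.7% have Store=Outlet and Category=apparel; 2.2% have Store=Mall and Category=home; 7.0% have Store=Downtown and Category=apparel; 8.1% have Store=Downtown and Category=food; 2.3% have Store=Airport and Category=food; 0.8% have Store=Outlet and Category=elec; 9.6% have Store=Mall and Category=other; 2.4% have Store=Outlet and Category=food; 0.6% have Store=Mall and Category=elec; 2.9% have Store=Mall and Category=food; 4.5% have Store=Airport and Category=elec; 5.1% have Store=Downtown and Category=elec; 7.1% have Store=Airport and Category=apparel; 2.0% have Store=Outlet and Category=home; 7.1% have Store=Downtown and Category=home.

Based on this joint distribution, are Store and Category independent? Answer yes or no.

no

P(Store=Mall) = 0.248 and P(Category=other) = 0.241, so their product is 0.05977, but P(Store=Mall, Category=other) = 0.096. Since these differ, Store and Category are not independent.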